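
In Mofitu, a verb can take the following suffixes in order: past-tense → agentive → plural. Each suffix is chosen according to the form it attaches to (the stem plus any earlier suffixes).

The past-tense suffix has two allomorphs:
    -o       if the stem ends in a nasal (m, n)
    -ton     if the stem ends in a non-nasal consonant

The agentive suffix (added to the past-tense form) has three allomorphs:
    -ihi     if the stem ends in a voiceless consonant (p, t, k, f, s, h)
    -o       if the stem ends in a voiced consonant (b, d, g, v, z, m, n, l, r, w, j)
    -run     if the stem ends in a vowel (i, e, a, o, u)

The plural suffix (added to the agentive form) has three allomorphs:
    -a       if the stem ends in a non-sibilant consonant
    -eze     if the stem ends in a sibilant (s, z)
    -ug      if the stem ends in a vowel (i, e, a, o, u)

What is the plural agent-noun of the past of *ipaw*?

*ipaw* — final consonant /w/ (non-nasal) → -ton → *ipawton*.
The final sound of the past-tense form *ipawton* is /n/, which is a voiced consonant, so the agentive suffix is -o, giving *ipawtono*.
The final sound of the agentive form *ipawtono* is /o/, which is a vowel, so the plural suffix is -ug, giving *ipawtonoug*.

ipawtonoug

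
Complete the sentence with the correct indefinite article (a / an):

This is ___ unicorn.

The indefinite article is chosen by the initial *sound* of the following word, not its spelling.
*unicorn* begins with the sound /juː/ (u pronounced /juː/) — a consonant sound.
So the article is *a*: This is a unicorn.

a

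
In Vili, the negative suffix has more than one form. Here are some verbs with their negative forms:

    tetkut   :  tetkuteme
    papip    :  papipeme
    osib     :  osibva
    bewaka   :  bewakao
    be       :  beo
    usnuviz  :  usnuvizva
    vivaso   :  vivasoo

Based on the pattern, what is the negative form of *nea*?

The alternation tracks the final sound of the stem — -eme when the stem ends in a voiceless consonant (*tetkut*, *papip*); -va when the stem ends in a voiced consonant (*osib*, *usnuviz*); -o when the stem ends in a vowel (*bewaka*, *be*, *vivaso*).
*nea* — final sound /a/ (a vowel) → -o → *neao*.

neao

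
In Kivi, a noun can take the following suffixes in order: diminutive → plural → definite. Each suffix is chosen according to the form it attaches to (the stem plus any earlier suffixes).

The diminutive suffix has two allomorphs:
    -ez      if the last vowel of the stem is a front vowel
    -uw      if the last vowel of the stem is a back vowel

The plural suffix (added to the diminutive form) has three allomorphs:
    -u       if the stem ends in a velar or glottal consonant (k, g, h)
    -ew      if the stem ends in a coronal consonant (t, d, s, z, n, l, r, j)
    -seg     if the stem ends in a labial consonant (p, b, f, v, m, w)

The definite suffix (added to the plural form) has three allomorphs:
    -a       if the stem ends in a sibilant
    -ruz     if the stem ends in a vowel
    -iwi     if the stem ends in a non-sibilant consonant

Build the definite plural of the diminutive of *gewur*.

gewuruwsegiwi

Since the last vowel of *gewur* is /u/ (a back vowel), it takes -uw, giving *gewuruw*.
Since the final consonant of the diminutive form *gewuruw* is /w/ (labial), it takes -seg, giving *gewuruwseg*.
Since the final sound of the plural form *gewuruwseg* is /g/ (a non-sibilant consonant), it takes -iwi, giving *gewuruwsegiwi*.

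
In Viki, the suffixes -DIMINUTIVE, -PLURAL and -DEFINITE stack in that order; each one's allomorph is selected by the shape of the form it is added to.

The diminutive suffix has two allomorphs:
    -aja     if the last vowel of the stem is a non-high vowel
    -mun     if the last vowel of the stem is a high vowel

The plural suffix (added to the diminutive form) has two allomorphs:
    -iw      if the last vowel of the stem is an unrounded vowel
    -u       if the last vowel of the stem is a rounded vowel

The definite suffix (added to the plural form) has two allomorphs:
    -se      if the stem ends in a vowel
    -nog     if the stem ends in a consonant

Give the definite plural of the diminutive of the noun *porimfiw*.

*porimfiw* — last vowel /i/ (a high vowel) → -mun → *porimfiwmun*.
The last vowel of the diminutive form *porimfiwmun* is /u/, which is a rounded vowel, so the plural suffix is -u, giving *porimfiwmunu*.
Since the final sound of the plural form *porimfiwmunu* is /u/ (a vowel), it takes -se, giving *porimfiwmunuse*.

porimfiwmunuse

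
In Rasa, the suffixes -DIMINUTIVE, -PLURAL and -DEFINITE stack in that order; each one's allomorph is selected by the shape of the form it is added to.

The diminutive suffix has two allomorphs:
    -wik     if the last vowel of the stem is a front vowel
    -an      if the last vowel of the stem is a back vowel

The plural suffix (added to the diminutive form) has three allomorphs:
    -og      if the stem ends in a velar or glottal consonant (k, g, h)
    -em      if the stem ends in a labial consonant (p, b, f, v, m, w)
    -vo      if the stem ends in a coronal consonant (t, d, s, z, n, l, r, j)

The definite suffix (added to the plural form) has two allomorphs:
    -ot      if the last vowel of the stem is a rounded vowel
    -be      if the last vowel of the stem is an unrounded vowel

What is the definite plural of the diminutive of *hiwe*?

hiwewikogot

*hiwe* — last vowel /e/ (a front vowel) → -wik → *hiwewik*.
The diminutive form *hiwewik*: final consonant = /k/, velar/glottal → -og → *hiwewikog*.
Since the last vowel of the plural form *hiwewikog* is /o/ (a rounded vowel), it takes -ot, giving *hiwewikogot*.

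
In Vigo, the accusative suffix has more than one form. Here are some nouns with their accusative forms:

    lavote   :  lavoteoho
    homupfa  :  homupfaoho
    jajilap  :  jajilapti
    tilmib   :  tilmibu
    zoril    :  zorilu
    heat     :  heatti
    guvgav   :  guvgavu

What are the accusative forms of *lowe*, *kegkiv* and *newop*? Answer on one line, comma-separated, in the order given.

The suffix is conditioned by the final sound: -ti when the stem ends in a voiceless consonant (*jajilap*, *heat*); -u when the stem ends in a voiced consonant (*tilmib*, *zoril*, *guvgav*); -oho when the stem ends in a vowel (*lavote*, *homupfa*).
*lowe*: final sound = /e/, a vowel → -oho → *loweoho*.
The final sound of *kegkiv* is /v/, which is a voiced consonant, so the suffix is -u, giving *kegkivu*.
*newop* — final sound /p/ (a voiceless consonant) → -ti → *newopti*.

loweoho, kegkivu, newopti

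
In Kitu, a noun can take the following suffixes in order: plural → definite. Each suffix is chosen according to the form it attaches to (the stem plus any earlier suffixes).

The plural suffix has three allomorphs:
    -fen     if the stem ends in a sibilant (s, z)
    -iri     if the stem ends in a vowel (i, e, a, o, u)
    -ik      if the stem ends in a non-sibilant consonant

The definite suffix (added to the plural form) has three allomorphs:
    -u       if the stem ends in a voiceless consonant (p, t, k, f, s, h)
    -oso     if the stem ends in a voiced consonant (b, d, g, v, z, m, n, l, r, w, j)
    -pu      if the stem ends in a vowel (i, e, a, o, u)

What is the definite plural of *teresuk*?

The final sound of *teresuk* is /k/, which is a non-sibilant consonant, so the plural suffix is -ik, giving *teresukik*.
The plural form *teresukik* — final sound /k/ (a voiceless consonant) → -u → *teresukiku*.

teresukiku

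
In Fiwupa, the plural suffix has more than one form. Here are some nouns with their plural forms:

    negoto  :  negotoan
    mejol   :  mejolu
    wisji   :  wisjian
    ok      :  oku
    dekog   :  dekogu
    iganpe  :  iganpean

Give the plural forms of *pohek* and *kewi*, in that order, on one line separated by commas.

The alternation tracks the final sound of the stem — -u when the stem ends in a consonant (*mejol*, *ok*, *dekog*); -an when the stem ends in a vowel (*negoto*, *wisji*, *iganpe*).
*pohek* — final sound /k/ (a consonant) → -u → *poheku*.
*kewi*: final sound = /i/, a vowel → -an → *kewian*.

poheku, kewian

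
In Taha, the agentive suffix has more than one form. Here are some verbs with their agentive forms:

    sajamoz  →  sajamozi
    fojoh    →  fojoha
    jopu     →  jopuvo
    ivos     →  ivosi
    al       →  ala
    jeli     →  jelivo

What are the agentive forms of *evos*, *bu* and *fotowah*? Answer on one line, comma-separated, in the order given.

The suffix is conditioned by the final sound: -i when the stem ends in a sibilant (*sajamoz*, *ivos*); -a when the stem ends in a non-sibilant consonant (*fojoh*, *al*); -vo when the stem ends in a vowel (*jopu*, *jeli*).
*evos*: final sound = /s/, a sibilant → -i → *evosi*.
*bu*: final sound = /u/, a vowel → -vo → *buvo*.
The final sound of *fotowah* is /h/, which is a non-sibilant consonant, so the suffix is -a, giving *fotowaha*.

evosi, buvo, fotowaha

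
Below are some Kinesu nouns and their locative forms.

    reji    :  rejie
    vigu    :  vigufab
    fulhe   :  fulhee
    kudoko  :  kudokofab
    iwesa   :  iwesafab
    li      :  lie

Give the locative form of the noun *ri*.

rie

Looking at the last vowel of each stem: -e when the last vowel of the stem is a front vowel (*reji*, *fulhe*, *li*); -fab when the last vowel of the stem is a back vowel (*vigu*, *kudoko*, *iwesa*).
Since the last vowel of *ri* is /i/ (a front vowel), it takes -e, giving *rie*.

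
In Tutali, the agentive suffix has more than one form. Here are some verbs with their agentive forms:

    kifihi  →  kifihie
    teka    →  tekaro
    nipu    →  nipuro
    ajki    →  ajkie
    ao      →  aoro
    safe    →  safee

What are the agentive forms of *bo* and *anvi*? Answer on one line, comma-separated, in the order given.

boro, anvie

Looking at the last vowel of each stem: -e when the last vowel of the stem is a front vowel (*kifihi*, *ajki*, *safe*); -ro when the last vowel of the stem is a back vowel (*teka*, *nipu*, *ao*).
Since the last vowel of *bo* is /o/ (a back vowel), it takes -ro, giving *boro*.
Since the last vowel of *anvi* is /i/ (a front vowel), it takes -e, giving *anvie*.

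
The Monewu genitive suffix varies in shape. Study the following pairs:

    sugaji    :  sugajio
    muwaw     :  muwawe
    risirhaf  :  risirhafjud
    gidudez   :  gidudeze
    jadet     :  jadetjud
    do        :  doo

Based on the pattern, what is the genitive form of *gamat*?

Looking at the final sound of each stem: -jud when the stem ends in a voiceless consonant (*risirhaf*, *jadet*); -e when the stem ends in a voiced consonant (*muwaw*, *gidudez*); -o when the stem ends in a vowel (*sugaji*, *do*).
Since the final sound of *gamat* is /t/ (a voiceless consonant), it takes -jud, giving *gamatjud*.

gamatjud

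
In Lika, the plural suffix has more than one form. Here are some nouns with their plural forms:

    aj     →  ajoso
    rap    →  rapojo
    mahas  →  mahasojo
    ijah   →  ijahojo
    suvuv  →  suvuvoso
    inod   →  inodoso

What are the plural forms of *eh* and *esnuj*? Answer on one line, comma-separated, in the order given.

The suffix is conditioned by the final consonant: -ojo when the stem ends in a voiceless consonant (*rap*, *mahas*, *ijah*); -oso when the stem ends in a voiced consonant (*aj*, *suvuv*, *inod*).
The final consonant of *eh* is /h/, which is voiceless, so the suffix is -ojo, giving *ehojo*.
The final consonant of *esnuj* is /j/, which is voiced, so the suffix is -oso, giving *esnujoso*.

ehojo, esnujoso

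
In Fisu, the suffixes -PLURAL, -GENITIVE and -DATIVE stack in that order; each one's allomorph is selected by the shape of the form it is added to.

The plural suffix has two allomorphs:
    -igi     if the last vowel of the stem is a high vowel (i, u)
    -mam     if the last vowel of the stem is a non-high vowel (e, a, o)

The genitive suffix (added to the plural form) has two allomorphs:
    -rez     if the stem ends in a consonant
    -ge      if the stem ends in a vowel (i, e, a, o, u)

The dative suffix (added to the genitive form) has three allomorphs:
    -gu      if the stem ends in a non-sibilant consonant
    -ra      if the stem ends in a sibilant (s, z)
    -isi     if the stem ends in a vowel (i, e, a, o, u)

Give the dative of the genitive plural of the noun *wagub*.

wagubigigeisi

The last vowel of *wagub* is /u/, which is a high vowel, so the plural suffix is -igi, giving *wagubigi*.
Since the final sound of the plural form *wagubigi* is /i/ (a vowel), it takes -ge, giving *wagubigige*.
The genitive form *wagubigige*: final sound = /e/, a vowel → -isi → *wagubigigeisi*.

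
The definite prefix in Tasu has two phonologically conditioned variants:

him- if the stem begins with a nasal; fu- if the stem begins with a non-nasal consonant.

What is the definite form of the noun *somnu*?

*somnu*: first consonant = /s/, non-nasal → fu- → *fusomnu*.

fusomnu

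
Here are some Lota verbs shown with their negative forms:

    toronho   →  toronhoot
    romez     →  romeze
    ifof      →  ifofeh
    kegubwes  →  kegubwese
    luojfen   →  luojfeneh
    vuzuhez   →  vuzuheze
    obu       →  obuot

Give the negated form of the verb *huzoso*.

huzosoot

Looking at the final sound of each stem: -e when the stem ends in a sibilant (*romez*, *kegubwes*, *vuzuhez*); -eh when the stem ends in a non-sibilant consonant (*ifof*, *luojfen*); -ot when the stem ends in a vowel (*toronho*, *obu*).
*huzoso* — final sound /o/ (a vowel) → -ot → *huzosoot*.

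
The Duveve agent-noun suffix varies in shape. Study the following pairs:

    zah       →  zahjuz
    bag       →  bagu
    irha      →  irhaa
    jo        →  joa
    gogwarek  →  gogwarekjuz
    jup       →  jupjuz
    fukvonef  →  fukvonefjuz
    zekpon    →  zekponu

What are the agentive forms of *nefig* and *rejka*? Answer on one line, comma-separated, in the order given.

nefigu, rejkaa

The suffix is conditioned by the final sound: -juz when the stem ends in a voiceless consonant (*zah*, *gogwarek*, *jup*, *fukvonef*); -u when the stem ends in a voiced consonant (*bag*, *zekpon*); -a when the stem ends in a vowel (*irha*, *jo*).
*nefig*: final sound = /g/, a voiced consonant → -u → *nefigu*.
The final sound of *rejka* is /a/, which is a vowel, so the suffix is -a, giving *rejkaa*.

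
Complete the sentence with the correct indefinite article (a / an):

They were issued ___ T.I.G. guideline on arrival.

The indefinite article is chosen by the initial *sound* of the following word, not its spelling.
The initialism *T.I.G.* is read letter by letter; the first letter, T, is pronounced /tiː/, which begins with a consonant sound.
So the article is *a*: They were issued a T.I.G. guideline on arrival.

a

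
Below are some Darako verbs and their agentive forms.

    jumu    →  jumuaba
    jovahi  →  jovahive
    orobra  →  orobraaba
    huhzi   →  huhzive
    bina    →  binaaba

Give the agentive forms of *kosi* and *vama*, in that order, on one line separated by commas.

kosive, vamaaba

Looking at the last vowel of each stem: -ve when the last vowel of the stem is a front vowel (*jovahi*, *huhzi*); -aba when the last vowel of the stem is a back vowel (*jumu*, *orobra*, *bina*).
*kosi* — last vowel /i/ (a front vowel) → -ve → *kosive*.
The last vowel of *vama* is /a/, which is a back vowel, so the suffix is -aba, giving *vamaaba*.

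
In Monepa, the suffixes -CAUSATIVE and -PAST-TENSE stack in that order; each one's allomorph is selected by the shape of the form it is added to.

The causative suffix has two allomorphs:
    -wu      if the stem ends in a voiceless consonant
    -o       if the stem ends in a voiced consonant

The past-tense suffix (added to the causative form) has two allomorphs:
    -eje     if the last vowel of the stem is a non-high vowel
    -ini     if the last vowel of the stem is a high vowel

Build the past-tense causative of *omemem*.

Since the final consonant of *omemem* is /m/ (voiced), it takes -o, giving *omememo*.
Since the last vowel of the causative form *omememo* is /o/ (a non-high vowel), it takes -eje, giving *omememoeje*.

omememoeje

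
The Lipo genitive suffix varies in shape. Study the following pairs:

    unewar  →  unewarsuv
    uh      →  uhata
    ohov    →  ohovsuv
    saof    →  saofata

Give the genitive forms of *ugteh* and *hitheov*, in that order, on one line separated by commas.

ugtehata, hitheovsuv

The pattern is voicing of the final consonant: -ata when the stem ends in a voiceless consonant (*uh*, *saof*); -suv when the stem ends in a voiced consonant (*unewar*, *ohov*).
*ugteh* — final consonant /h/ (voiceless) → -ata → *ugtehata*.
*hitheov*: final consonant = /v/, voiced → -suv → *hitheovsuv*.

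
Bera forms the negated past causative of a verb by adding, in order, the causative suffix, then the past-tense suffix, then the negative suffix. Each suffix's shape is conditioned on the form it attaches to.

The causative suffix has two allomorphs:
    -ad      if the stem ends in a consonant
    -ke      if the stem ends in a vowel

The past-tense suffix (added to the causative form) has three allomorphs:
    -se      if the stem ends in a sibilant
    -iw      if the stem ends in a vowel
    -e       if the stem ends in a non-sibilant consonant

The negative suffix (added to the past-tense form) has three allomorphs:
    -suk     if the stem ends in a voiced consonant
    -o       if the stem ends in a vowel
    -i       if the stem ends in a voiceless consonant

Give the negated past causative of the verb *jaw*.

jawadeo

*jaw* — final sound /w/ (a consonant) → -ad → *jawad*.
The causative form *jawad*: final sound = /d/, a non-sibilant consonant → -e → *jawade*.
Since the final sound of the past-tense form *jawade* is /e/ (a vowel), it takes -o, giving *jawadeo*.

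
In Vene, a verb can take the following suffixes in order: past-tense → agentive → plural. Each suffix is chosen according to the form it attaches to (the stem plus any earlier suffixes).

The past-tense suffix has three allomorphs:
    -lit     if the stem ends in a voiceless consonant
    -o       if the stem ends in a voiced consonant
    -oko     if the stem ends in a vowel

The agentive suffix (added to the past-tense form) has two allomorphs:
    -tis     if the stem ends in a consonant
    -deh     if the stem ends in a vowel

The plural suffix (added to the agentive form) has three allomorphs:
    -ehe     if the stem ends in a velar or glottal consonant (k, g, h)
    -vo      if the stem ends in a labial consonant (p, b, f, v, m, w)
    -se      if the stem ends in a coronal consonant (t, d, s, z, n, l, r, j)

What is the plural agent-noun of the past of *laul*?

The final sound of *laul* is /l/, which is a voiced consonant, so the past-tense suffix is -o, giving *laulo*.
Since the final sound of the past-tense form *laulo* is /o/ (a vowel), it takes -deh, giving *laulodeh*.
Since the final consonant of the agentive form *laulodeh* is /h/ (velar/glottal), it takes -ehe, giving *laulodehehe*.

laulodehehe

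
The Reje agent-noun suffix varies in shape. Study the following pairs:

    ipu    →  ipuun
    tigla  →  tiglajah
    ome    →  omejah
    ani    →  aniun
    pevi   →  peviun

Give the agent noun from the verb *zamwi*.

zamwiun

The alternation tracks the last vowel of the stem — -un when the last vowel of the stem is a high vowel (*ipu*, *ani*, *pevi*); -jah when the last vowel of the stem is a non-high vowel (*tigla*, *ome*).
The last vowel of *zamwi* is /i/, which is a high vowel, so the suffix is -un, giving *zamwiun*.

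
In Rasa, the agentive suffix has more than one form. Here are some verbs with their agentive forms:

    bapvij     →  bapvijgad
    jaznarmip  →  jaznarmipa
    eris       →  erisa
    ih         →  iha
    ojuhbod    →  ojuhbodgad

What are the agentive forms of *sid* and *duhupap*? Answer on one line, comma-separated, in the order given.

The alternation tracks the final consonant of the stem — -a when the stem ends in a voiceless consonant (*jaznarmip*, *eris*, *ih*); -gad when the stem ends in a voiced consonant (*bapvij*, *ojuhbod*).
*sid*: final consonant = /d/, voiced → -gad → *sidgad*.
*duhupap*: final consonant = /p/, voiceless → -a → *duhupapa*.

sidgad, duhupapa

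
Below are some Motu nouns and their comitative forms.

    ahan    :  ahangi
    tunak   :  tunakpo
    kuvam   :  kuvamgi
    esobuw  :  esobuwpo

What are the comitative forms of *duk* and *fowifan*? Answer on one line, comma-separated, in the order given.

The alternation tracks the final consonant of the stem — -gi when the stem ends in a nasal (*ahan*, *kuvam*); -po when the stem ends in a non-nasal consonant (*tunak*, *esobuw*).
*duk*: final consonant = /k/, non-nasal → -po → *dukpo*.
*fowifan*: final consonant = /n/, a nasal → -gi → *fowifangi*.

dukpo, fowifangi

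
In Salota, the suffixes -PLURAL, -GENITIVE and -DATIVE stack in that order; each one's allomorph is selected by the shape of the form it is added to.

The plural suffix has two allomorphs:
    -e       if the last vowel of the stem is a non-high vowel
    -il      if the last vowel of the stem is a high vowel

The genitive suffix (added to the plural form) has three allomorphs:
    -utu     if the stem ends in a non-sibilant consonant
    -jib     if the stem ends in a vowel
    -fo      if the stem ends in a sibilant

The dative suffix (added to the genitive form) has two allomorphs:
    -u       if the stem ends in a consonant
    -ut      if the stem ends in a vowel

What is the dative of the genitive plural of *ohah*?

ohahejibu

Since the last vowel of *ohah* is /a/ (a non-high vowel), it takes -e, giving *ohahe*.
The plural form *ohahe* — final sound /e/ (a vowel) → -jib → *ohahejib*.
Since the final sound of the genitive form *ohahejib* is /b/ (a consonant), it takes -u, giving *ohahejibu*.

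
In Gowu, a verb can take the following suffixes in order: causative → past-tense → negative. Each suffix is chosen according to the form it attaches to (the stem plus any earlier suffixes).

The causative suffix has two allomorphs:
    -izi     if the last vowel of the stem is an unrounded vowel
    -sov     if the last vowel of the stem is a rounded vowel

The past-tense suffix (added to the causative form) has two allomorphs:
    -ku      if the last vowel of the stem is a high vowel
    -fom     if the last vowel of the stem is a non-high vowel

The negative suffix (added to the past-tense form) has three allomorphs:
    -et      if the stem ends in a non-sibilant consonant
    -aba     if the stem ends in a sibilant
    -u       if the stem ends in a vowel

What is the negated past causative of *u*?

usovfomet

The last vowel of *u* is /u/, which is a rounded vowel, so the causative suffix is -sov, giving *usov*.
The causative form *usov* — last vowel /o/ (a non-high vowel) → -fom → *usovfom*.
The final sound of the past-tense form *usovfom* is /m/, which is a non-sibilant consonant, so the negative suffix is -et, giving *usovfomet*.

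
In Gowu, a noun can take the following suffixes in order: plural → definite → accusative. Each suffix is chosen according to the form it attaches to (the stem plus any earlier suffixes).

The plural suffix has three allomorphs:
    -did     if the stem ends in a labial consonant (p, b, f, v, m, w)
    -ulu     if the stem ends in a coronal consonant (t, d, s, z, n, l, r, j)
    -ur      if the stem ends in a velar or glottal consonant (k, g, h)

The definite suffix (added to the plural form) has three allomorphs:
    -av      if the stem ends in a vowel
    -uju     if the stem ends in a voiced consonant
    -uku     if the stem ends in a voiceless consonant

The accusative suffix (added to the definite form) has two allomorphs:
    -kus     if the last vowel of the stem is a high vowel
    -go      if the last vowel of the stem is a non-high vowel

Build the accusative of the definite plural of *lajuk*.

Since the final consonant of *lajuk* is /k/ (velar/glottal), it takes -ur, giving *lajukur*.
The plural form *lajukur*: final sound = /r/, a voiced consonant → -uju → *lajukuruju*.
The definite form *lajukuruju* — last vowel /u/ (a high vowel) → -kus → *lajukurujukus*.

lajukurujukus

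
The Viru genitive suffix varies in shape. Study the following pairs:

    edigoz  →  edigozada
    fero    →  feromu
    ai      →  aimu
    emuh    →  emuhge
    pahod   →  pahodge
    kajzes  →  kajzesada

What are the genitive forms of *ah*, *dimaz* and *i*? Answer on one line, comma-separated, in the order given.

The suffix is conditioned by the final sound: -ada when the stem ends in a sibilant (*edigoz*, *kajzes*); -ge when the stem ends in a non-sibilant consonant (*emuh*, *pahod*); -mu when the stem ends in a vowel (*fero*, *ai*).
Since the final sound of *ah* is /h/ (a non-sibilant consonant), it takes -ge, giving *ahge*.
Since the final sound of *dimaz* is /z/ (a sibilant), it takes -ada, giving *dimazada*.
The final sound of *i* is /i/, which is a vowel, so the suffix is -mu, giving *imu*.

ahge, dimazada, imu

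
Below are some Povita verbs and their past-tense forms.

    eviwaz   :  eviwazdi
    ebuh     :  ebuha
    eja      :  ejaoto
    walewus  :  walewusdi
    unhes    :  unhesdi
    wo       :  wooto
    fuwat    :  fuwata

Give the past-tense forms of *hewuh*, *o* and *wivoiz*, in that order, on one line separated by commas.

The pattern is sibilance of the final sound: -di when the stem ends in a sibilant (*eviwaz*, *walewus*, *unhes*); -a when the stem ends in a non-sibilant consonant (*ebuh*, *fuwat*); -oto when the stem ends in a vowel (*eja*, *wo*).
Since the final sound of *hewuh* is /h/ (a non-sibilant consonant), it takes -a, giving *hewuha*.
*o* — final sound /o/ (a vowel) → -oto → *ooto*.
*wivoiz* — final sound /z/ (a sibilant) → -di → *wivoizdi*.

hewuha, ooto, wivoizdi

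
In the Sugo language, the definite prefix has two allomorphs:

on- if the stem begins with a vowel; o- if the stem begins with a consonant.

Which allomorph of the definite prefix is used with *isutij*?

Since the first sound of *isutij* is /i/ (a vowel), it takes on-.

on-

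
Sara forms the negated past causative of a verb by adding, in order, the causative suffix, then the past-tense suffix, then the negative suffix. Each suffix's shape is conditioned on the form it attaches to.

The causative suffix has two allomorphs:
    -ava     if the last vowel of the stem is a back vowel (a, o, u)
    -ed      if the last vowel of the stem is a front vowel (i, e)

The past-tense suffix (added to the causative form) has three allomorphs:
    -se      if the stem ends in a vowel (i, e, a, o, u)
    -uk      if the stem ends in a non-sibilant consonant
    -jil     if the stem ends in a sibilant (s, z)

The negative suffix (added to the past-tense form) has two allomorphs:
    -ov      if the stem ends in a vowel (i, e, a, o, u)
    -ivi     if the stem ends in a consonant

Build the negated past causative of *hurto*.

hurtoavaseov

*hurto*: last vowel = /o/, a back vowel → -ava → *hurtoava*.
The causative form *hurtoava*: final sound = /a/, a vowel → -se → *hurtoavase*.
Since the final sound of the past-tense form *hurtoavase* is /e/ (a vowel), it takes -ov, giving *hurtoavaseov*.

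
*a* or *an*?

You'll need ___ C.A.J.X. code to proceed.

a

The indefinite article is chosen by the initial *sound* of the following word, not its spelling.
The initialism *C.A.J.X.* is read letter by letter; the first letter, C, is pronounced /siː/, which begins with a consonant sound.
So the article is *a*: You'll need a C.A.J.X. code to proceed.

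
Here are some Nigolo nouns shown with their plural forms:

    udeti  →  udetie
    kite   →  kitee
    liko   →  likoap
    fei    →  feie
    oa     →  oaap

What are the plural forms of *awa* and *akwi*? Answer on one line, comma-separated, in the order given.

The suffix is conditioned by the last vowel: -e when the last vowel of the stem is a front vowel (*udeti*, *kite*, *fei*); -ap when the last vowel of the stem is a back vowel (*liko*, *oa*).
*awa*: last vowel = /a/, a back vowel → -ap → *awaap*.
Since the last vowel of *akwi* is /i/ (a front vowel), it takes -e, giving *akwie*.

awaap, akwie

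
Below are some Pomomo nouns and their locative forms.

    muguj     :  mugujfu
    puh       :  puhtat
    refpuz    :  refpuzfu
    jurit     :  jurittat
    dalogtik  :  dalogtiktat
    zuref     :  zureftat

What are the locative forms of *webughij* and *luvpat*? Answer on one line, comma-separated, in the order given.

The alternation tracks the final consonant of the stem — -tat when the stem ends in a voiceless consonant (*puh*, *jurit*, *dalogtik*, *zuref*); -fu when the stem ends in a voiced consonant (*muguj*, *refpuz*).
*webughij*: final consonant = /j/, voiced → -fu → *webughijfu*.
*luvpat* — final consonant /t/ (voiceless) → -tat → *luvpattat*.

webughijfu, luvpattat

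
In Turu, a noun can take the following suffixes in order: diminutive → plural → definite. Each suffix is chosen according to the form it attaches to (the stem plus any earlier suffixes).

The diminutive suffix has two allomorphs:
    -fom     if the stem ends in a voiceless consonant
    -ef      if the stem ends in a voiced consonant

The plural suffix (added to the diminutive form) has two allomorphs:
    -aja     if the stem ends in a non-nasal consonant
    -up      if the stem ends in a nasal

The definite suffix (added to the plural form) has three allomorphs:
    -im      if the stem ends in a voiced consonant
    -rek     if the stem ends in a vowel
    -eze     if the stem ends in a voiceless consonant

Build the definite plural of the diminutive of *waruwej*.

Since the final consonant of *waruwej* is /j/ (voiced), it takes -ef, giving *waruwejef*.
The final consonant of the diminutive form *waruwejef* is /f/, which is non-nasal, so the plural suffix is -aja, giving *waruwejefaja*.
The final sound of the plural form *waruwejefaja* is /a/, which is a vowel, so the definite suffix is -rek, giving *waruwejefajarek*.

waruwejefajarek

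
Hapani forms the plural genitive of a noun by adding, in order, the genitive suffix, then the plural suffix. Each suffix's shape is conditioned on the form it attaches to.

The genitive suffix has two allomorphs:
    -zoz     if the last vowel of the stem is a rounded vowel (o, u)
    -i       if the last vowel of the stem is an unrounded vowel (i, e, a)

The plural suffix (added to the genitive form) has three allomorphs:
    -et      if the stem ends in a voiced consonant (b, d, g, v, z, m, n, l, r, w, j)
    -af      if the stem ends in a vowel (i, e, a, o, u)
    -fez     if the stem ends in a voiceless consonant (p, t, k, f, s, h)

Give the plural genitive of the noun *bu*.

*bu* — last vowel /u/ (a rounded vowel) → -zoz → *buzoz*.
Since the final sound of the genitive form *buzoz* is /z/ (a voiced consonant), it takes -et, giving *buzozet*.

buzozet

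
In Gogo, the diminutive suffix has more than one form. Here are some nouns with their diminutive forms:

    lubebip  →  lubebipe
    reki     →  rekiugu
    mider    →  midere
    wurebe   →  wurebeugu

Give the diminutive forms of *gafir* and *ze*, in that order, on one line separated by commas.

The pattern is consonant vs. vowel: -e when the stem ends in a consonant (*lubebip*, *mider*); -ugu when the stem ends in a vowel (*reki*, *wurebe*).
The final sound of *gafir* is /r/, which is a consonant, so the suffix is -e, giving *gafire*.
*ze*: final sound = /e/, a vowel → -ugu → *zeugu*.

gafire, zeugu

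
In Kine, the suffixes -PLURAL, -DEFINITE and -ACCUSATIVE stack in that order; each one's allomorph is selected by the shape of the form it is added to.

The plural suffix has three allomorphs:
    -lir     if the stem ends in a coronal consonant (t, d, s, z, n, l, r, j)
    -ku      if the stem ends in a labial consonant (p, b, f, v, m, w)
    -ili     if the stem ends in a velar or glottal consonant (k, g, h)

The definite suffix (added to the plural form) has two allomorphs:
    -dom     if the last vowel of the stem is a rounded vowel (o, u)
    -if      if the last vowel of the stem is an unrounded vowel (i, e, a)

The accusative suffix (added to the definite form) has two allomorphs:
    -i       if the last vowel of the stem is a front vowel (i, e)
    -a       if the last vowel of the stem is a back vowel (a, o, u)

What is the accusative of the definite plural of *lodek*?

lodekiliifi

Since the final consonant of *lodek* is /k/ (velar/glottal), it takes -ili, giving *lodekili*.
The last vowel of the plural form *lodekili* is /i/, which is an unrounded vowel, so the definite suffix is -if, giving *lodekiliif*.
The definite form *lodekiliif*: last vowel = /i/, a front vowel → -i → *lodekiliifi*.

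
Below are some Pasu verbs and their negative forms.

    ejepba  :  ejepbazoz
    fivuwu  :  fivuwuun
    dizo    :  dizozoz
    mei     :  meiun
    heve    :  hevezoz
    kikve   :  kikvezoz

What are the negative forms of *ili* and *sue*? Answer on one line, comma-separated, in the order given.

iliun, suezoz

The alternation tracks the last vowel of the stem — -un when the last vowel of the stem is a high vowel (*fivuwu*, *mei*); -zoz when the last vowel of the stem is a non-high vowel (*ejepba*, *dizo*, *heve*, *kikve*).
The last vowel of *ili* is /i/, which is a high vowel, so the suffix is -un, giving *iliun*.
The last vowel of *sue* is /e/, which is a non-high vowel, so the suffix is -zoz, giving *suezoz*.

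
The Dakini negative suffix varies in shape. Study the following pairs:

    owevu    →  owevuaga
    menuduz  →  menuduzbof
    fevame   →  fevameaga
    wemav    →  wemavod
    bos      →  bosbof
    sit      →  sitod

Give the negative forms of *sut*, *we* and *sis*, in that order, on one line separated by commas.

sutod, weaga, sisbof

The alternation tracks the final sound of the stem — -bof when the stem ends in a sibilant (*menuduz*, *bos*); -od when the stem ends in a non-sibilant consonant (*wemav*, *sit*); -aga when the stem ends in a vowel (*owevu*, *fevame*).
*sut* — final sound /t/ (a non-sibilant consonant) → -od → *sutod*.
The final sound of *we* is /e/, which is a vowel, so the suffix is -aga, giving *weaga*.
Since the final sound of *sis* is /s/ (a sibilant), it takes -bof, giving *sisbof*.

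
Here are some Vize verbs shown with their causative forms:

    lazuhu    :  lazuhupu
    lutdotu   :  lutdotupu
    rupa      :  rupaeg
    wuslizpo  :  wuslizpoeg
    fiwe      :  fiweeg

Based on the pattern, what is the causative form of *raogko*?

raogkoeg

The pattern is height harmony: -pu when the last vowel of the stem is a high vowel (*lazuhu*, *lutdotu*); -eg when the last vowel of the stem is a non-high vowel (*rupa*, *wuslizpo*, *fiwe*).
*raogko*: last vowel = /o/, a non-high vowel → -eg → *raogkoeg*.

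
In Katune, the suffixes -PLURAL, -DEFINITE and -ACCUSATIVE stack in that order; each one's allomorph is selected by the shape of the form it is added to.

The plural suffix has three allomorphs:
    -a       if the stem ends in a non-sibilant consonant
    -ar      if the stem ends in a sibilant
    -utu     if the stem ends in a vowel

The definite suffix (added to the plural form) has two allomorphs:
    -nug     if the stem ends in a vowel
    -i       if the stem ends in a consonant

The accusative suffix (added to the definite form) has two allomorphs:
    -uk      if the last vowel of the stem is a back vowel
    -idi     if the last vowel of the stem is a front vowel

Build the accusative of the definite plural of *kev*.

*kev*: final sound = /v/, a non-sibilant consonant → -a → *keva*.
The plural form *keva*: final sound = /a/, a vowel → -nug → *kevanug*.
The definite form *kevanug*: last vowel = /u/, a back vowel → -uk → *kevanuguk*.

kevanuguk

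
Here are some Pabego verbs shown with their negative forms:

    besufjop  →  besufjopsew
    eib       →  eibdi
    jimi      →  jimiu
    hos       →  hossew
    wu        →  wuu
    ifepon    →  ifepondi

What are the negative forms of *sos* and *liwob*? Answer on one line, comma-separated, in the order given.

The pattern is voicing of the final sound: -sew when the stem ends in a voiceless consonant (*besufjop*, *hos*); -di when the stem ends in a voiced consonant (*eib*, *ifepon*); -u when the stem ends in a vowel (*jimi*, *wu*).
*sos*: final sound = /s/, a voiceless consonant → -sew → *sossew*.
The final sound of *liwob* is /b/, which is a voiced consonant, so the suffix is -di, giving *liwobdi*.

sossew, liwobdi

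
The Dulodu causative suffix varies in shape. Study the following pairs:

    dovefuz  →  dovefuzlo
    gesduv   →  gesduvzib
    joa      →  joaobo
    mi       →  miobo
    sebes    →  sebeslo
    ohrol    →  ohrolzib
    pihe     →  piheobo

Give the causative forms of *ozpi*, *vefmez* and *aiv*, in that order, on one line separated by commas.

The pattern is sibilance of the final sound: -lo when the stem ends in a sibilant (*dovefuz*, *sebes*); -zib when the stem ends in a non-sibilant consonant (*gesduv*, *ohrol*); -obo when the stem ends in a vowel (*joa*, *mi*, *pihe*).
*ozpi* — final sound /i/ (a vowel) → -obo → *ozpiobo*.
Since the final sound of *vefmez* is /z/ (a sibilant), it takes -lo, giving *vefmezlo*.
*aiv*: final sound = /v/, a non-sibilant consonant → -zib → *aivzib*.

ozpiobo, vefmezlo, aivzib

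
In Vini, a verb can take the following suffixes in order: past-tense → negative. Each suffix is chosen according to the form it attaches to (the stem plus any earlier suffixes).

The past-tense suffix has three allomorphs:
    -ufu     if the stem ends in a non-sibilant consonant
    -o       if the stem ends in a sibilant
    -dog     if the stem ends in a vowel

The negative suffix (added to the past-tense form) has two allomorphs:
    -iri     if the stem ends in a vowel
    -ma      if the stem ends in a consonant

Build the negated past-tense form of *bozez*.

bozezoiri

Since the final sound of *bozez* is /z/ (a sibilant), it takes -o, giving *bozezo*.
Since the final sound of the past-tense form *bozezo* is /o/ (a vowel), it takes -iri, giving *bozezoiri*.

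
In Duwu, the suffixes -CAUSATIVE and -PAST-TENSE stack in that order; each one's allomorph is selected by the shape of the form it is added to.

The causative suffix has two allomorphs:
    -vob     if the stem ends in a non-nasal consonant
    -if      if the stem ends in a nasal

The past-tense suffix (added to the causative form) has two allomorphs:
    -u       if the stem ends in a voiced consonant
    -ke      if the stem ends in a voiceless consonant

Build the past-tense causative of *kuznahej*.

The final consonant of *kuznahej* is /j/, which is non-nasal, so the causative suffix is -vob, giving *kuznahejvob*.
The causative form *kuznahejvob* — final consonant /b/ (voiced) → -u → *kuznahejvobu*.

kuznahejvobu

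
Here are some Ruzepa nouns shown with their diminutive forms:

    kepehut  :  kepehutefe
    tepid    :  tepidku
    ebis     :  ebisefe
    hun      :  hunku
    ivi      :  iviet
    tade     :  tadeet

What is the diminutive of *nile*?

Looking at the final sound of each stem: -efe when the stem ends in a voiceless consonant (*kepehut*, *ebis*); -ku when the stem ends in a voiced consonant (*tepid*, *hun*); -et when the stem ends in a vowel (*ivi*, *tade*).
*nile*: final sound = /e/, a vowel → -et → *nileet*.

nileet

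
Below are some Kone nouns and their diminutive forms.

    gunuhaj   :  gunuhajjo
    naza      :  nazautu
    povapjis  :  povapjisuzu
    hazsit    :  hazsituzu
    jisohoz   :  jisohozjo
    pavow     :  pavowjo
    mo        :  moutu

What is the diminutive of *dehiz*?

Looking at the final sound of each stem: -uzu when the stem ends in a voiceless consonant (*povapjis*, *hazsit*); -jo when the stem ends in a voiced consonant (*gunuhaj*, *jisohoz*, *pavow*); -utu when the stem ends in a vowel (*naza*, *mo*).
*dehiz*: final sound = /z/, a voiced consonant → -jo → *dehizjo*.

dehizjo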